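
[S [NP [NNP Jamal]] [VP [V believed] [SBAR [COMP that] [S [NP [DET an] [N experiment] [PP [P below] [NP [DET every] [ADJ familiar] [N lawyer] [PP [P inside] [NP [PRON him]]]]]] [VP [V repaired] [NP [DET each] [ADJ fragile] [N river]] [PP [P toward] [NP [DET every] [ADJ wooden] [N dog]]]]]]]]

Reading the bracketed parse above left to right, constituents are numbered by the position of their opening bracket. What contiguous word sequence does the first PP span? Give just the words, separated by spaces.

The PP opening brackets appear, in order, over: "below every familiar lawyer inside him"; "inside him"; "toward every wooden dog". The first one spans "below every familiar lawyer inside him".

below every familiar lawyer inside him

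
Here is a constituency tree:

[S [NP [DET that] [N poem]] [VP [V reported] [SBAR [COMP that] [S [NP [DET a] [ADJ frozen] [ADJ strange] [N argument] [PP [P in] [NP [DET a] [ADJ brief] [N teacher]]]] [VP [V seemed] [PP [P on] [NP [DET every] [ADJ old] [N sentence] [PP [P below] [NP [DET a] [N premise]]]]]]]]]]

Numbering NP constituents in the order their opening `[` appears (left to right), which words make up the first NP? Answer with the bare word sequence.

that poem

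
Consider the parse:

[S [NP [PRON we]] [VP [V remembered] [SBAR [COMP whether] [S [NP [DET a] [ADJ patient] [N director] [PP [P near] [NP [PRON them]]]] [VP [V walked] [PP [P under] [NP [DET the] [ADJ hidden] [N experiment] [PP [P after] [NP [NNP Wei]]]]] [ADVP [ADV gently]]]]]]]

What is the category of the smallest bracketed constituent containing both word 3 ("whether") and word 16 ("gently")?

SBAR

Both words fall inside [SBAR whether a patient director near them walked under the hidden experiment after Wei gently] (words 3–16), and no smaller constituent contains them both. Label: SBAR.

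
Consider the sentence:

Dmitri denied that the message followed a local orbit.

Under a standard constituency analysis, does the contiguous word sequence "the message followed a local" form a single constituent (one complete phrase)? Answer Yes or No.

The sequence begins inside the noun phrase "the message" and ends inside the verb phrase "followed a local orbit"; it crosses a phrase boundary, so no single node in the tree spans exactly those words.

No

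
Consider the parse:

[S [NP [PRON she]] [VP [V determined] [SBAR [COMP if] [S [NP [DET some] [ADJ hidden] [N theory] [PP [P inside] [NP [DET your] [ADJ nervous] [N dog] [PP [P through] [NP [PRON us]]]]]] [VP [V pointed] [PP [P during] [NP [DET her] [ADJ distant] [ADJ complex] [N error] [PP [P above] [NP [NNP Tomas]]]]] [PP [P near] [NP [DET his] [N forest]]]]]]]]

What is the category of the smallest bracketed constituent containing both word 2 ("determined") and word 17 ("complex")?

Word 2 lies under S → VP → V; word 17 lies under S → VP → SBAR → S → VP → PP → NP → ADJ. The lowest shared node is the VP.

VP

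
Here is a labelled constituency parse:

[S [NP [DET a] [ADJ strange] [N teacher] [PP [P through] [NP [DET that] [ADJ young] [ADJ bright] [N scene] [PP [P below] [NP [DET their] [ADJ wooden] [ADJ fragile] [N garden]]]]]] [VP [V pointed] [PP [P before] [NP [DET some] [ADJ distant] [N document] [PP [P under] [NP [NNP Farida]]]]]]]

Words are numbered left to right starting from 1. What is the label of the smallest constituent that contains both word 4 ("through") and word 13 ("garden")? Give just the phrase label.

The smallest bracket enclosing both words is [PP through that young bright scene below their wooden fragile garden], so the label is PP.

PP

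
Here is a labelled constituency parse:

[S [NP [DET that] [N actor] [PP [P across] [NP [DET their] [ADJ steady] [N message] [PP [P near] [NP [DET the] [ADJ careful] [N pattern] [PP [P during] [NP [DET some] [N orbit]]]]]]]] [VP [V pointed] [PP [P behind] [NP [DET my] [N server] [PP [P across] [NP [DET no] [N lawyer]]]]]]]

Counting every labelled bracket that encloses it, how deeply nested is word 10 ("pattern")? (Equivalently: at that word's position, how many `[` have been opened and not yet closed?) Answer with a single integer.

Path from the root down to the word: S → NP → PP → NP → PP → NP → N. That is 7 enclosing brackets.

7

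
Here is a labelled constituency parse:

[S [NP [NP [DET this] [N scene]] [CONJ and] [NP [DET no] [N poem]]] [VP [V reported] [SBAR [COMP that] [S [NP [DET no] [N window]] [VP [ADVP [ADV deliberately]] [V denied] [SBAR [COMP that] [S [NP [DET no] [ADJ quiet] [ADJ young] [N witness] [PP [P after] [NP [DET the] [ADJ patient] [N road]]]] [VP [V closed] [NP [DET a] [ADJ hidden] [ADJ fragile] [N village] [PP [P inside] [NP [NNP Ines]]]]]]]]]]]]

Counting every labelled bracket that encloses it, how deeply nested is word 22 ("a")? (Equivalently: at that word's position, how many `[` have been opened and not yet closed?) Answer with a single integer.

Counting open brackets not yet closed at "a": [S [VP [SBAR [S [VP [SBAR [S [VP [NP [DET = 10.

10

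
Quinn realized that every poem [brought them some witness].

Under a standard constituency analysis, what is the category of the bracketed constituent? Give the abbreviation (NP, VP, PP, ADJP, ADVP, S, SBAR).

VP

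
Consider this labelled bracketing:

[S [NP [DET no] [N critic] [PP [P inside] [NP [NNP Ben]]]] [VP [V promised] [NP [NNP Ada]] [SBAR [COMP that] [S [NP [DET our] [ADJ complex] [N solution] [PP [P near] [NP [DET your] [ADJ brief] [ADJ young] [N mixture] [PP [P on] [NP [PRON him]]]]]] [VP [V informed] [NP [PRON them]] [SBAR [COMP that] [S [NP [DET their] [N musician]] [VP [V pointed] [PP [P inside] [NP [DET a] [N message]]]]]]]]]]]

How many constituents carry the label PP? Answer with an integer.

The PP constituents are: [PP inside Ben]; [PP near your brief young mixture on him]; [PP on him]; [PP inside a message]. Total: 4.

4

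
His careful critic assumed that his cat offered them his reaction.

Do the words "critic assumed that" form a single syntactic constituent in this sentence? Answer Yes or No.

No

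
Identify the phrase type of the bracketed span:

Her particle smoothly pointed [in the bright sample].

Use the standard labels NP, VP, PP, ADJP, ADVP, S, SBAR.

PP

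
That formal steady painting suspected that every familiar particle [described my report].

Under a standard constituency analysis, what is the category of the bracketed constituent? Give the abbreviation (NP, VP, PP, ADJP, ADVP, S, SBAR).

VP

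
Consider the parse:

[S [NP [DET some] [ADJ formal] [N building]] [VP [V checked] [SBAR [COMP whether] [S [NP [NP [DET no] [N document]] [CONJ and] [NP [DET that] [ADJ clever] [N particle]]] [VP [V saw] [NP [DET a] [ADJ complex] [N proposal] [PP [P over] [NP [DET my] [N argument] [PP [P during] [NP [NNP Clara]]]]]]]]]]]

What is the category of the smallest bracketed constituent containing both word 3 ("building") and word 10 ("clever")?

S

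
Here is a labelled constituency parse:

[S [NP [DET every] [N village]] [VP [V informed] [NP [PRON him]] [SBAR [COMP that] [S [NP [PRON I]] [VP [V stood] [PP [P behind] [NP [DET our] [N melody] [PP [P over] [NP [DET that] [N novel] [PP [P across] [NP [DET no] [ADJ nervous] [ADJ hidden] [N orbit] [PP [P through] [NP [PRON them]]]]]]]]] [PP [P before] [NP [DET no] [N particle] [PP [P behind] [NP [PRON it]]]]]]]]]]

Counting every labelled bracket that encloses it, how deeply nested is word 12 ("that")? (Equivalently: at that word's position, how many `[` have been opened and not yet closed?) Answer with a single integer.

10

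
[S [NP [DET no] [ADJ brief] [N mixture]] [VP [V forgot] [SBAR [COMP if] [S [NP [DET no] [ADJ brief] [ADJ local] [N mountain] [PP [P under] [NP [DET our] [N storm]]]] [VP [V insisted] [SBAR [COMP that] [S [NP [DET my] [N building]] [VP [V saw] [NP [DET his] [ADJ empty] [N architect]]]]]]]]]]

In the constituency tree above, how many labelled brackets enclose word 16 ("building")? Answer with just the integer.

9

Counting open brackets not yet closed at "building": [S [VP [SBAR [S [VP [SBAR [S [NP [N = 9.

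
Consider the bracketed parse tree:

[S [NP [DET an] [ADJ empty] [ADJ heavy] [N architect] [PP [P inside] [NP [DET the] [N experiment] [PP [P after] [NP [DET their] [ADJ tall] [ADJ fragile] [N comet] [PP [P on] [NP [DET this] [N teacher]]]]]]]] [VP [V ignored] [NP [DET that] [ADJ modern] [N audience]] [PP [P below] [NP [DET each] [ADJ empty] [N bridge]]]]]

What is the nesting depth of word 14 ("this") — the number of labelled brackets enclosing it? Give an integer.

9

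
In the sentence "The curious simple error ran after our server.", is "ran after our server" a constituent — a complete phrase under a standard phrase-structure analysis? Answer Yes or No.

"ran after our server" is exactly the verb phrase [VP ran after our server], a complete constituent.

Yes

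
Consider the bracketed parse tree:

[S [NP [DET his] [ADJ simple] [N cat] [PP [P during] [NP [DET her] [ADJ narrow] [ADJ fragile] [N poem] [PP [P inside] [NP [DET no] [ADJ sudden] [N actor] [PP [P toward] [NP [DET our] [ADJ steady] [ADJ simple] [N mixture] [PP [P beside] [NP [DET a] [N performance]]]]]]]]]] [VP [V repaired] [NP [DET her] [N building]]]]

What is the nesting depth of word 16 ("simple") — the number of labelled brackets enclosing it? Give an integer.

The word sits inside ADJ, which is inside NP, inside PP, inside NP, inside PP, inside NP, inside PP, inside NP, inside S — 9 brackets in all.

9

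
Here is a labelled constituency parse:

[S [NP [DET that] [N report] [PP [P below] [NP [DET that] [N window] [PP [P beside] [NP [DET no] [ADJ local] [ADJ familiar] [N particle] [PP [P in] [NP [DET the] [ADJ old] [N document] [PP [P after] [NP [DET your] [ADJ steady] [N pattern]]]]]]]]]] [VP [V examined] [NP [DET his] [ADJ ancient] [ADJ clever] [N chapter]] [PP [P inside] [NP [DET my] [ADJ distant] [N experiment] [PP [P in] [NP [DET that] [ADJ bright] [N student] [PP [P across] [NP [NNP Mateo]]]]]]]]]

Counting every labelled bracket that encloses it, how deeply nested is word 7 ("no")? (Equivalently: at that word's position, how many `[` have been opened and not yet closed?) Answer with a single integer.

Path from the root down to the word: S → NP → PP → NP → PP → NP → DET. That is 7 enclosing brackets.

7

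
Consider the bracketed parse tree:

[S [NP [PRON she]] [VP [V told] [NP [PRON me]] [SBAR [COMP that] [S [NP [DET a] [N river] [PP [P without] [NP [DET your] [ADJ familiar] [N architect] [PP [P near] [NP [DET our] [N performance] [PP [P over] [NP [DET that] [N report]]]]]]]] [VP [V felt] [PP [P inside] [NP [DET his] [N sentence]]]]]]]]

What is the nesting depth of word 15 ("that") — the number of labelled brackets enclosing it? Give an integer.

Path from the root down to the word: S → VP → SBAR → S → NP → PP → NP → PP → NP → PP → NP → DET. That is 12 enclosing brackets.

12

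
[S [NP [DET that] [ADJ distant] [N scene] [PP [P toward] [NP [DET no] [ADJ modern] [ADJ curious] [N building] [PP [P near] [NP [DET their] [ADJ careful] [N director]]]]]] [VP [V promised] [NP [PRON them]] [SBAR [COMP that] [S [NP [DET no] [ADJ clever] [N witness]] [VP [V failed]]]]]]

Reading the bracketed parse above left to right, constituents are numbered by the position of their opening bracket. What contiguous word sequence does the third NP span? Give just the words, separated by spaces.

Opening `[NP` markers occur at word positions 1, 5, 10, 14, 16; the third of these opens the constituent [NP their careful director].

their careful director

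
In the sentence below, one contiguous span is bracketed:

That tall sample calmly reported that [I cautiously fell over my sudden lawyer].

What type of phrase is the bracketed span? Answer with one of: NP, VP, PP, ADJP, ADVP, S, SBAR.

S

"fell" is the head of the bracketed span, so the span is a clause: S.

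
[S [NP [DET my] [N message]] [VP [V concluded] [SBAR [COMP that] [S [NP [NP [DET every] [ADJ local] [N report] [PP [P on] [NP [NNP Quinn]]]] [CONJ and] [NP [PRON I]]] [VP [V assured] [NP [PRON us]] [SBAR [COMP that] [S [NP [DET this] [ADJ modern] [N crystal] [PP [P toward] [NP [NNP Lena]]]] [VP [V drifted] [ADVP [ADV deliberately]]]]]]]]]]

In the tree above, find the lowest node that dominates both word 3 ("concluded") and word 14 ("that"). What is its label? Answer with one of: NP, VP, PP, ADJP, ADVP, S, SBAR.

The smallest bracket enclosing both words is [VP concluded that every local report on Quinn and I assured us that this modern crystal toward Lena drifted deliberately], so the label is VP.

VP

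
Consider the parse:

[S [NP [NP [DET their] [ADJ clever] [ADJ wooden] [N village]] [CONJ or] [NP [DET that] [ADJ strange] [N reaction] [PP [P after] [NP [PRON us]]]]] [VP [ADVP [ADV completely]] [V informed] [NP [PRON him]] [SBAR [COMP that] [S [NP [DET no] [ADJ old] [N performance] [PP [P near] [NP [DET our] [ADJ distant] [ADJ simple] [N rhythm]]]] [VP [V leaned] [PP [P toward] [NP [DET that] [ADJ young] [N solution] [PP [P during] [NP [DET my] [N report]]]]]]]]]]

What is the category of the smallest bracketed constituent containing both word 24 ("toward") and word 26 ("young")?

PP

Word 24 lies under S → VP → SBAR → S → VP → PP → P; word 26 lies under S → VP → SBAR → S → VP → PP → NP → ADJ. The lowest shared node is the PP.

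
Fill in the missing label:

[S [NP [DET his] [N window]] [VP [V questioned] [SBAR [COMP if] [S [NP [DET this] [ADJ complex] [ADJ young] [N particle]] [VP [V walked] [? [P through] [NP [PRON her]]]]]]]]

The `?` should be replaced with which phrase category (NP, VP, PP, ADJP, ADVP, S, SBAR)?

PP

A constituent whose immediate children are P 'through', NP is a prepositional phrase: PP.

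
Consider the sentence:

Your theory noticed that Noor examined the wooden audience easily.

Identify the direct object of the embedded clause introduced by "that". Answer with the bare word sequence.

the wooden audience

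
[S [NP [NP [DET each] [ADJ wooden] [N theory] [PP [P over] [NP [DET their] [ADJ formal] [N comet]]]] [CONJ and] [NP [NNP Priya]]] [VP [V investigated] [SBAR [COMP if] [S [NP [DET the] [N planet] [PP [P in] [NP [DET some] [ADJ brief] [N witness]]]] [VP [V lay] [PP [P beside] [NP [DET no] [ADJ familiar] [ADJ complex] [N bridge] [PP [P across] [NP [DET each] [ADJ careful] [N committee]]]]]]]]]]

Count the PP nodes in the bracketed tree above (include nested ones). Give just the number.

4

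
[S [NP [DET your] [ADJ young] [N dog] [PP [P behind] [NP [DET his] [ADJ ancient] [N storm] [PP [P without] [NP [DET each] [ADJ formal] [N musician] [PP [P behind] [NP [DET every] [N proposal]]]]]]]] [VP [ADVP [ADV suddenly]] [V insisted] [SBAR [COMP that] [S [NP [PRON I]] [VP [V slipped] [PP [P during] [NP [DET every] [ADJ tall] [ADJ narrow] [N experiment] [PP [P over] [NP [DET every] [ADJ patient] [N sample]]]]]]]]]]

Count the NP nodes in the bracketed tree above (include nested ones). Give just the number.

7

Listing each NP by its span: [NP your young dog behind his ancient storm without each formal musician behind every proposal]; [NP his ancient storm without each formal musician behind every proposal]; [NP each formal musician behind every proposal]; [NP every proposal]; [NP I]; [NP every tall narrow experiment over every patient sample] … — that makes 7.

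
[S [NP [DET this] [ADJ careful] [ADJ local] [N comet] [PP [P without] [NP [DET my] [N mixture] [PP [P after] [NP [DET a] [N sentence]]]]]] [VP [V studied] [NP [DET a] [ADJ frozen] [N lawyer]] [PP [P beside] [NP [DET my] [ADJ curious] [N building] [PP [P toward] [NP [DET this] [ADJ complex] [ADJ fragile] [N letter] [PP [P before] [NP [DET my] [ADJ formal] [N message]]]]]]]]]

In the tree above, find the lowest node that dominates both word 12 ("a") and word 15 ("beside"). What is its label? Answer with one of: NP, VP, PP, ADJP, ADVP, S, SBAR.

VP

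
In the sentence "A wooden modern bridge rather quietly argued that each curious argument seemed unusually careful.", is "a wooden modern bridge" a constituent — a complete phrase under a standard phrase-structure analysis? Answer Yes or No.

These words form the whole noun phrase headed by "bridge", so yes — one constituent.

Yes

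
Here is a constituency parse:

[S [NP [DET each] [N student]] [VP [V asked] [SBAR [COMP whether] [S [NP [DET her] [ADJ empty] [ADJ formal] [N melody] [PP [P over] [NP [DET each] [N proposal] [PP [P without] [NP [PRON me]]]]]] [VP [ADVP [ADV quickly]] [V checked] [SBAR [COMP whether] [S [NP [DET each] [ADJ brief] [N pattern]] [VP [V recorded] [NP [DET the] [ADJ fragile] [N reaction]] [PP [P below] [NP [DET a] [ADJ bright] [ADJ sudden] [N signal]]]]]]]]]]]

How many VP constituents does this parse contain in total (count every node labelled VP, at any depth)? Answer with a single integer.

Scanning left to right, an opening `[VP` appears at word positions 3, 14, 20 — 3 in total.

3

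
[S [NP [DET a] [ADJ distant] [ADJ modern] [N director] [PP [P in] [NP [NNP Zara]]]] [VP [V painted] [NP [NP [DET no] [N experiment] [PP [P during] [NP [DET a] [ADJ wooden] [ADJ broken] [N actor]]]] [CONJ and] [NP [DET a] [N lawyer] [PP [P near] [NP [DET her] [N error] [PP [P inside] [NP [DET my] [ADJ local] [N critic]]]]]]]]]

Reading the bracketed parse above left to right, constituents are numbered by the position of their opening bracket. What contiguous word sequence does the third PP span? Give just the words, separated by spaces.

near her error inside my local critic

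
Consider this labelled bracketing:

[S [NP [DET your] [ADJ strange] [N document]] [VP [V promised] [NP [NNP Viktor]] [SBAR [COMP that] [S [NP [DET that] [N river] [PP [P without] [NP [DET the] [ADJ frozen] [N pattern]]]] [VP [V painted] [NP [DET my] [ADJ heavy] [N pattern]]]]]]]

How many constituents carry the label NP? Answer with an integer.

5

Listing each NP by its span: [NP your strange document]; [NP Viktor]; [NP that river without the frozen pattern]; [NP the frozen pattern]; [NP my heavy pattern] — that makes 5.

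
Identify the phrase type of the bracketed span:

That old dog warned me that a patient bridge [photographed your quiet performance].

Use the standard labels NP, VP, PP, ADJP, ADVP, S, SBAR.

The span is built around the verb "photographed" — a verb phrase (VP).

VP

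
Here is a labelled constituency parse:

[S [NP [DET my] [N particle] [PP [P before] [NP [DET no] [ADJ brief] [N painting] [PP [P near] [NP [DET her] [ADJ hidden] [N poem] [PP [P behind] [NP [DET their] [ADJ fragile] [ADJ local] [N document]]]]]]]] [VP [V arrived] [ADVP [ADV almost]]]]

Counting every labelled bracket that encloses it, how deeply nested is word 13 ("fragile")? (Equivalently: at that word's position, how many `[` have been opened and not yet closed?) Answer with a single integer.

9

Counting open brackets not yet closed at "fragile": [S [NP [PP [NP [PP [NP [PP [NP [ADJ = 9.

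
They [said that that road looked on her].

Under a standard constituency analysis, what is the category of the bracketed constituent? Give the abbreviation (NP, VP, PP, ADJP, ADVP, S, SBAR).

VP

The span is built around the verb "said" — a verb phrase (VP).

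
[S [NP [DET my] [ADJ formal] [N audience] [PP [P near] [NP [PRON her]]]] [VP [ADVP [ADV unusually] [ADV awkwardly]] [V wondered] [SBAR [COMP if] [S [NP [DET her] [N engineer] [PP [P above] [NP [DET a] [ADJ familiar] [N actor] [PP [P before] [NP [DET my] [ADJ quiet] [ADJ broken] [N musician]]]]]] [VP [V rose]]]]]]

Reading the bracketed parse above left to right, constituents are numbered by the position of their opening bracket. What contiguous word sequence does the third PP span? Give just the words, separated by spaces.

before my quiet broken musician

The PP opening brackets appear, in order, over: "near her"; "above a familiar actor before my quiet broken musician"; "before my quiet broken musician". The third one spans "before my quiet broken musician".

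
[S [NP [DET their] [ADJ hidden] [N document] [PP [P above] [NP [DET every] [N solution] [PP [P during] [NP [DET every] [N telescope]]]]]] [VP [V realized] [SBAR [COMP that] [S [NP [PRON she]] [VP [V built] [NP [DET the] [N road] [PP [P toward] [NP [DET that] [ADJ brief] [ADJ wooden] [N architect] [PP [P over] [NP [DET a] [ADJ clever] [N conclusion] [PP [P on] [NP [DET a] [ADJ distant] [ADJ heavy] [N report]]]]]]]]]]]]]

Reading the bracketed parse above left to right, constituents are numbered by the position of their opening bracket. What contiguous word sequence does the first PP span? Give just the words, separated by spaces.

The PP opening brackets appear, in order, over: "above every solution during every telescope"; "during every telescope"; "toward that brief wooden architect over a clever conclusion on a distant heavy report"; "over a clever conclusion on a distant heavy report"; "on a distant heavy report". The first one spans "above every solution during every telescope".

above every solution during every telescope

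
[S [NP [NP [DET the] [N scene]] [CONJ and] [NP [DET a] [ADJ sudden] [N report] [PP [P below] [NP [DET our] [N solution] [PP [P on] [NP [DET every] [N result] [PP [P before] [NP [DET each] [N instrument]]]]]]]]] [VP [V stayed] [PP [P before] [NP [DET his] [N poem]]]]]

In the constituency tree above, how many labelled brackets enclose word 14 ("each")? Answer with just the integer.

Path from the root down to the word: S → NP → NP → PP → NP → PP → NP → PP → NP → DET. That is 10 enclosing brackets.

10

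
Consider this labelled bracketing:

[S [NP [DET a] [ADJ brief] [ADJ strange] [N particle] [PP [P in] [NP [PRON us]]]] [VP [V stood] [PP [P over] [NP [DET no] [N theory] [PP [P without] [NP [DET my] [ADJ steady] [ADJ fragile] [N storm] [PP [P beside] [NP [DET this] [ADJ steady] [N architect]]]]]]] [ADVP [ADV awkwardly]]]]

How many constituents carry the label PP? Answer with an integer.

Scanning left to right, an opening `[PP` appears at word positions 5, 8, 11, 16 — 4 in total.

4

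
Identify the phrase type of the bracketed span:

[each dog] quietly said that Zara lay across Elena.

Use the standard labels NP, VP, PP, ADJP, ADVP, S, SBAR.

NP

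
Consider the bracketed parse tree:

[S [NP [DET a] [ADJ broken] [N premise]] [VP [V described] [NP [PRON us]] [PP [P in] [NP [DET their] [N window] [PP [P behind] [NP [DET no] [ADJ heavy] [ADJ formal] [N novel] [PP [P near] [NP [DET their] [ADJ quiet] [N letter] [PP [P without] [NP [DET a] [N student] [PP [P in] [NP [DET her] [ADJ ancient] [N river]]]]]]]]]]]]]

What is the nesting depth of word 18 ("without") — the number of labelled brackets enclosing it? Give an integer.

10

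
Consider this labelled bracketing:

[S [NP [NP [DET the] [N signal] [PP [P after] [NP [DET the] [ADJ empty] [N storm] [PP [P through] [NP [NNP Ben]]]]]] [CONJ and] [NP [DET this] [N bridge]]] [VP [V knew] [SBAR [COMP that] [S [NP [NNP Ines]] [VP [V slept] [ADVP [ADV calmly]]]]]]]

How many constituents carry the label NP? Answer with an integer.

6

The NP constituents are: [NP the signal after the empty storm through Ben and this bridge]; [NP the signal after the empty storm through Ben]; [NP the empty storm through Ben]; [NP Ben]; [NP this bridge]; [NP Ines]. Total: 6.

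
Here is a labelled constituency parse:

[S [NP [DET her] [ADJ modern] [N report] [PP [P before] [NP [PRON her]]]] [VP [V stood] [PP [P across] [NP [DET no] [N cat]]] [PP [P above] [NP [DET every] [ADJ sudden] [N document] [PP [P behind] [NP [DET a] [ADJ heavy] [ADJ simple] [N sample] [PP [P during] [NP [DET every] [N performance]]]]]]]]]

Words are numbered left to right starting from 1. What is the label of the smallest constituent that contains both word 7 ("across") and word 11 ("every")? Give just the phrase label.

Word 7 lies under S → VP → PP → P; word 11 lies under S → VP → PP → NP → DET. The lowest shared node is the VP.

VP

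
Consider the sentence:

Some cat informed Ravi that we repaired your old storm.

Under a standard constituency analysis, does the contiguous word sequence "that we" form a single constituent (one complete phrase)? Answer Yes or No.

"that" belongs to the complementizer "that" while "we" belongs to the clause "we repaired your old storm"; a span that runs across that boundary is not a single phrase.

No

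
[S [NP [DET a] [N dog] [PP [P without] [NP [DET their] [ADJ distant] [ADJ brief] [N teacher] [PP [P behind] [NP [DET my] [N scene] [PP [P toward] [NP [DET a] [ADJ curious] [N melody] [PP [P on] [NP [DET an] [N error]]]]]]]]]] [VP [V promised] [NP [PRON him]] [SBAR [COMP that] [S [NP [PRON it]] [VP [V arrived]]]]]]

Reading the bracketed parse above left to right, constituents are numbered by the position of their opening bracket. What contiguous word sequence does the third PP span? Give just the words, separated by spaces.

toward a curious melody on an error

Opening `[PP` markers occur at word positions 3, 8, 11, 15; the third of these opens the constituent [PP toward a curious melody on an error].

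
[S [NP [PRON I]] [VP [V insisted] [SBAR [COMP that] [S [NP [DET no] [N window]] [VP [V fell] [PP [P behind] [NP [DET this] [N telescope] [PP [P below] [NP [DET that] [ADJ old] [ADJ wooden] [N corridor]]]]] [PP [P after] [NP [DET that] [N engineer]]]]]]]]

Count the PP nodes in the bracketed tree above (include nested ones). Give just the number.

3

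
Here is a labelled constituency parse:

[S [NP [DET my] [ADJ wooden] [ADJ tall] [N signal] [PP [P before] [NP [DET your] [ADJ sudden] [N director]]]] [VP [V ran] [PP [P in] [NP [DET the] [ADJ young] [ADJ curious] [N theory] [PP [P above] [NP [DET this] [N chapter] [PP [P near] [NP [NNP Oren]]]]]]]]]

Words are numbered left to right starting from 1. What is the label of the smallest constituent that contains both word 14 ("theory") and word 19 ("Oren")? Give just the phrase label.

NP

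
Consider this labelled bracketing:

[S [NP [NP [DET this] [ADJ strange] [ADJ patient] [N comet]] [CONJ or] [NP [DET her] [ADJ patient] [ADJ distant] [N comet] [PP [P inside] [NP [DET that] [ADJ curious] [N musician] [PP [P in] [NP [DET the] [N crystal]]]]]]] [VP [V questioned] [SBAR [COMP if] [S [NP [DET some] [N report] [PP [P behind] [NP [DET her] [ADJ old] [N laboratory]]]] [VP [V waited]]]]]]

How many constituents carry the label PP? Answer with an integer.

Scanning left to right, an opening `[PP` appears at word positions 10, 14, 21 — 3 in total.

3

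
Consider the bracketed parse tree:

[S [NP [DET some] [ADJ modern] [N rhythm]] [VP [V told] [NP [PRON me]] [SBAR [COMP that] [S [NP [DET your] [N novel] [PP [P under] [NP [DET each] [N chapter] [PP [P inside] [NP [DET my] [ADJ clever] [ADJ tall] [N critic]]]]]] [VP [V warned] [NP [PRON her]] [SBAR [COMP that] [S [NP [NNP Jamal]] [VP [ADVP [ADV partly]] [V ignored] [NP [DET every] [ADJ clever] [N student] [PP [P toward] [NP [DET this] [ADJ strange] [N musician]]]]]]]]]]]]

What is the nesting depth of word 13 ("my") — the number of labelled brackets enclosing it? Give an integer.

10

Counting open brackets not yet closed at "my": [S [VP [SBAR [S [NP [PP [NP [PP [NP [DET = 10.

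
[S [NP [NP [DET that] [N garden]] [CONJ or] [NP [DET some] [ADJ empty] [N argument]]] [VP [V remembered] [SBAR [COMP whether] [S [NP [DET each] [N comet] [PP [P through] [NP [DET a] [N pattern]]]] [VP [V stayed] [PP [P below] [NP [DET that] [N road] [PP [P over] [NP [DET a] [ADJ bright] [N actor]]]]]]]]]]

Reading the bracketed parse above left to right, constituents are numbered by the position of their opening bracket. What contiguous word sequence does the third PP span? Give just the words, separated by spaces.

Opening `[PP` markers occur at word positions 11, 15, 18; the third of these opens the constituent [PP over a bright actor].

over a bright actor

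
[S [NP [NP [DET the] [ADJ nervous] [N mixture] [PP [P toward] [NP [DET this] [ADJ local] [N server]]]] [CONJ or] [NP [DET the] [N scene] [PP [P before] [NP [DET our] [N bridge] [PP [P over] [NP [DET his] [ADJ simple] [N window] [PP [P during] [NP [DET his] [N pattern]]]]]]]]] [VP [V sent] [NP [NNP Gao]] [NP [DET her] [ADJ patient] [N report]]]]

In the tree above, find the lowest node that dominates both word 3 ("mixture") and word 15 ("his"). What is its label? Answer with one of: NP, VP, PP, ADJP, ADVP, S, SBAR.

NP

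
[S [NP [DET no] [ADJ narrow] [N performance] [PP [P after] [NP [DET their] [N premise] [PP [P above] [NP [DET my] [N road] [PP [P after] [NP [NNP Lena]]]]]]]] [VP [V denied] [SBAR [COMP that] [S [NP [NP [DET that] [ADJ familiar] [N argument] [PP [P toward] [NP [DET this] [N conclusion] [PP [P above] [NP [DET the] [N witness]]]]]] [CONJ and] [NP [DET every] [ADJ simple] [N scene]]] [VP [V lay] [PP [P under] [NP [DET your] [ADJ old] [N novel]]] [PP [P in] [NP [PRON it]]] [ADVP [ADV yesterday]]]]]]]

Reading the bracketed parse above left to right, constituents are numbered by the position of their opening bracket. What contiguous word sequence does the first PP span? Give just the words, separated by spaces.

after their premise above my road after Lena

Opening `[PP` markers occur at word positions 4, 7, 10, 17, 20, 28, 32; the first of these opens the constituent [PP after their premise above my road after Lena].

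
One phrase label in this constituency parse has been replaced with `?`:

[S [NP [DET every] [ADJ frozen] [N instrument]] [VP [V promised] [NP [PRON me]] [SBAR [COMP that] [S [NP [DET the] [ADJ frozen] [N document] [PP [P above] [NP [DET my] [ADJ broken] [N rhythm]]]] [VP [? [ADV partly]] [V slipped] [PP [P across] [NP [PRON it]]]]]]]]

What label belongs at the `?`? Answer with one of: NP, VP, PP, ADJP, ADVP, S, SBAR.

A constituent whose immediate children are ADV 'partly' is an adverb phrase: ADVP.

ADVP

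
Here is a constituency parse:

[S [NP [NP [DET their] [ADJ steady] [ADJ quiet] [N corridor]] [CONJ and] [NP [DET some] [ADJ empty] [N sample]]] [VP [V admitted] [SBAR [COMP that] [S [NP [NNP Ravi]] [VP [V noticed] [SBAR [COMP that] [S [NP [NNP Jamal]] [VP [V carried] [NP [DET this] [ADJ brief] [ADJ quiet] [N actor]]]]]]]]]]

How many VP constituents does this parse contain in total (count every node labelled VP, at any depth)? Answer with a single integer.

3

Scanning left to right, an opening `[VP` appears at word positions 9, 12, 15 — 3 in total.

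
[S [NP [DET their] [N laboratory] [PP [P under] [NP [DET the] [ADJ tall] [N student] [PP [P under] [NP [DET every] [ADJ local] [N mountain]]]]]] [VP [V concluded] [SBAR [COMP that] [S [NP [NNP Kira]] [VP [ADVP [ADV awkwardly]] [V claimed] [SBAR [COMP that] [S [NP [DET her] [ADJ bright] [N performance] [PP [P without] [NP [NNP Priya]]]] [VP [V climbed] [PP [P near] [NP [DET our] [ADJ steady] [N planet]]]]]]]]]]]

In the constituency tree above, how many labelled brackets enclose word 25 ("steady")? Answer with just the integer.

11

The word sits inside ADJ, which is inside NP, inside PP, inside VP, inside S, inside SBAR, inside VP, inside S, inside SBAR, inside VP, inside S — 11 brackets in all.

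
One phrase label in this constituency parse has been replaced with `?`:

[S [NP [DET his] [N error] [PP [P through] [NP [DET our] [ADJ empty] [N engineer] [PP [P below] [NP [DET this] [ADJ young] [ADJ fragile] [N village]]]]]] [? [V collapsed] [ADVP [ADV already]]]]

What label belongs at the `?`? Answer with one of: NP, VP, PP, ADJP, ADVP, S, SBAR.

The `?` node immediately contains: V 'collapsed', ADVP. That is the internal structure of a verb phrase, so the label is VP.

VP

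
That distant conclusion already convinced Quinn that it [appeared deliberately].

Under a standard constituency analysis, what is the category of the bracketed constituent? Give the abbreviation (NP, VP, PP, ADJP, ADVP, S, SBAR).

The bracketed span "appeared deliberately" is headed by "appeared", making it a verb phrase (VP).

VP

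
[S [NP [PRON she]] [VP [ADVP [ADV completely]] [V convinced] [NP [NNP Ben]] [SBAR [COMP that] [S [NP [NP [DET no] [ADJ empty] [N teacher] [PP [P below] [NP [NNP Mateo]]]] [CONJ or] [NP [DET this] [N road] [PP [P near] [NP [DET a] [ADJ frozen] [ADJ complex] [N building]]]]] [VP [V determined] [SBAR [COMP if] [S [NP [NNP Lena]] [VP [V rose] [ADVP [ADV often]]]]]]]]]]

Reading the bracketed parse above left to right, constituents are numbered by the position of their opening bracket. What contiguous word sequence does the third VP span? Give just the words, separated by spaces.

rose often

Opening `[VP` markers occur at word positions 2, 19, 22; the third of these opens the constituent [VP rose often].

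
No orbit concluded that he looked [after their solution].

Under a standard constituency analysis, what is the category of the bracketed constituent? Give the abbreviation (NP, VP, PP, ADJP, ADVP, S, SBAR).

PP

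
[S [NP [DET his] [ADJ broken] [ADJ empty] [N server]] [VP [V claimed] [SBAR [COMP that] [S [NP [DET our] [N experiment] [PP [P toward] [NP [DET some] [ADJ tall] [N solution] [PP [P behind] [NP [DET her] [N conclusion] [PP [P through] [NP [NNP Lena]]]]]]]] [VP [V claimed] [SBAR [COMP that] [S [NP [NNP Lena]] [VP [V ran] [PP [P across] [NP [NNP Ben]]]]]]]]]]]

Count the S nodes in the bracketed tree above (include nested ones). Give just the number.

Scanning left to right, an opening `[S` appears at word positions 1, 7, 20 — 3 in total.

3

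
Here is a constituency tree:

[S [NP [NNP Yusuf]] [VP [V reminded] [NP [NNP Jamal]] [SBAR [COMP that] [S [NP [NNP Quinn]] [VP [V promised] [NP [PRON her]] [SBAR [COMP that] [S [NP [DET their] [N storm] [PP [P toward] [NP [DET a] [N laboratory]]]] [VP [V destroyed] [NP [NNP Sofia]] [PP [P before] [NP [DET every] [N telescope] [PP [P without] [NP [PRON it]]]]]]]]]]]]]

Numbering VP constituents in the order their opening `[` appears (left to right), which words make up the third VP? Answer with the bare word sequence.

The VP opening brackets appear, in order, over: "reminded Jamal that Quinn promised her that their storm toward a laboratory destroyed Sofia before every telescope without it"; "promised her that their storm toward a laboratory destroyed Sofia before every telescope without it"; "destroyed Sofia before every telescope without it". The third one spans "destroyed Sofia before every telescope without it".

destroyed Sofia before every telescope without it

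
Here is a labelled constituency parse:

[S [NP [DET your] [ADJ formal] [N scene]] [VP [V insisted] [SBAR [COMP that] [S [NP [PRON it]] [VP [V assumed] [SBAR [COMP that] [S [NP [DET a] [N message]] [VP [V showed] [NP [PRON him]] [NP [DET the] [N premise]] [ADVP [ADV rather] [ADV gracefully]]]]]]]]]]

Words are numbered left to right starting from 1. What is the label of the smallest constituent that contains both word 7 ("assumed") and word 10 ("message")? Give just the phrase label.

Both words fall inside [VP assumed that a message showed him the premise rather gracefully] (words 7–16), and no smaller constituent contains them both. Label: VP.

VP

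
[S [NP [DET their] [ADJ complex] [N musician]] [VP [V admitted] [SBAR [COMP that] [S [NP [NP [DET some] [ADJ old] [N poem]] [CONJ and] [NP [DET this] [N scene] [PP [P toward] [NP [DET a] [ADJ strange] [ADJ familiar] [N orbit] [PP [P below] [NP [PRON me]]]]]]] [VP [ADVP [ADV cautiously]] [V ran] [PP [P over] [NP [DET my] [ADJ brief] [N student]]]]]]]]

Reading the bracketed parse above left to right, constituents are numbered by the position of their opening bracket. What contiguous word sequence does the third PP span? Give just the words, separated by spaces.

over my brief student

The PP opening brackets appear, in order, over: "toward a strange familiar orbit below me"; "below me"; "over my brief student". The third one spans "over my brief student".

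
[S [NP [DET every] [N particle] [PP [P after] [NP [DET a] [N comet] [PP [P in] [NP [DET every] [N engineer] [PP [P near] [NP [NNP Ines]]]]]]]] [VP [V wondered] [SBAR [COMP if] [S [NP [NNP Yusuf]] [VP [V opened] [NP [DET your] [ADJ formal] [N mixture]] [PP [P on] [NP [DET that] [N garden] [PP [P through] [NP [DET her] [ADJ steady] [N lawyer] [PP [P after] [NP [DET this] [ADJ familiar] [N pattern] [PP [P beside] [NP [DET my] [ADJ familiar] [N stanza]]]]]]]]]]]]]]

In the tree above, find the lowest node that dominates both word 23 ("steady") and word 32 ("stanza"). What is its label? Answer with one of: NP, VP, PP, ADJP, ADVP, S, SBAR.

The smallest bracket enclosing both words is [NP her steady lawyer after this familiar pattern beside my familiar stanza], so the label is NP.

NP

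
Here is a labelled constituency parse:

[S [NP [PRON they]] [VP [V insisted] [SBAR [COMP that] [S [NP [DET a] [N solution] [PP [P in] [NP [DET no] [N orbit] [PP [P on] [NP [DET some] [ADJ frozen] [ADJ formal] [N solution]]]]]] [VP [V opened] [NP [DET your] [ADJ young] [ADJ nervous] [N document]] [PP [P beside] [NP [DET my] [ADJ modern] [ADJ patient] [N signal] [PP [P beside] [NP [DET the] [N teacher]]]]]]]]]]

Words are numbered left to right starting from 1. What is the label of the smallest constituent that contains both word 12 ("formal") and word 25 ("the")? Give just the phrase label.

S

The smallest bracket enclosing both words is [S a solution in no orbit on some frozen formal solution opened your young nervous document beside my modern patient signal beside the teacher], so the label is S.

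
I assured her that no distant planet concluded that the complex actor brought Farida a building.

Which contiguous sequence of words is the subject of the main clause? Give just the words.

I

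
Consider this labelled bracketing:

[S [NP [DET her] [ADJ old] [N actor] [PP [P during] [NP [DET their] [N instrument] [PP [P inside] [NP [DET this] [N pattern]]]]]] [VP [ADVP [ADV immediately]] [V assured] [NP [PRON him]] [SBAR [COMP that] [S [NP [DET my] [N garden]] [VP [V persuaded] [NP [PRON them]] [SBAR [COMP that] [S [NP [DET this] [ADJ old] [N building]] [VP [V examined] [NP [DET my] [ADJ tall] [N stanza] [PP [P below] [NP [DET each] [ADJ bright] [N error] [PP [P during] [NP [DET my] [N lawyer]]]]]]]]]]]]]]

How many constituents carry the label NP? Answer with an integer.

10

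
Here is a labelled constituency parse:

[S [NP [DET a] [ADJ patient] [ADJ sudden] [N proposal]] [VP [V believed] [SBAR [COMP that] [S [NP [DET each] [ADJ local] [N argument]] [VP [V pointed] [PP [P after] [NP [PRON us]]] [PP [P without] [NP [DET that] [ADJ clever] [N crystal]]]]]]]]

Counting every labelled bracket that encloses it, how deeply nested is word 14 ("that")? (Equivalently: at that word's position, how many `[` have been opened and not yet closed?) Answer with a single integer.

The word sits inside DET, which is inside NP, inside PP, inside VP, inside S, inside SBAR, inside VP, inside S — 8 brackets in all.

8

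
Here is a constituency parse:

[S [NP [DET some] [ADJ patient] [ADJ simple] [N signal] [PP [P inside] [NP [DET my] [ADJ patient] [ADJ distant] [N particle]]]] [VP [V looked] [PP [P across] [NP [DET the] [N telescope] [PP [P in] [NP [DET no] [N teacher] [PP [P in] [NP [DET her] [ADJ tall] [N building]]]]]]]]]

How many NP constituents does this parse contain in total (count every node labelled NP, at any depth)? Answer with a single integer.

5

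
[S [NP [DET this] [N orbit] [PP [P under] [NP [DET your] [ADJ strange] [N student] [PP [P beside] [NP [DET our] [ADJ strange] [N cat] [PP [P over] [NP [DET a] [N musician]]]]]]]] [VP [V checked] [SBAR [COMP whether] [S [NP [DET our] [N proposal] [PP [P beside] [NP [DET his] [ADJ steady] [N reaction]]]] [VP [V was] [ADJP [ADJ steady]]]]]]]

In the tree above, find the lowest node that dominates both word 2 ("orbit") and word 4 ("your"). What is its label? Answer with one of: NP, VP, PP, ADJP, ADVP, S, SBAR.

NP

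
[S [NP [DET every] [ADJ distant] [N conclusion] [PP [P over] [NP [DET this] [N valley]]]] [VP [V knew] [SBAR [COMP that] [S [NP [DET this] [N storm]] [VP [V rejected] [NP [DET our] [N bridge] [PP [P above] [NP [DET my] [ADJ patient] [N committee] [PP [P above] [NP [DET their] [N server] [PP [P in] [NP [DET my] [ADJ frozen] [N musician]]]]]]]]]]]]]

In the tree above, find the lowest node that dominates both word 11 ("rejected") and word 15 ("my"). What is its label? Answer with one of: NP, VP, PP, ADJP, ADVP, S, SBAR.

Word 11 lies under S → VP → SBAR → S → VP → V; word 15 lies under S → VP → SBAR → S → VP → NP → PP → NP → DET. The lowest shared node is the VP.

VP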